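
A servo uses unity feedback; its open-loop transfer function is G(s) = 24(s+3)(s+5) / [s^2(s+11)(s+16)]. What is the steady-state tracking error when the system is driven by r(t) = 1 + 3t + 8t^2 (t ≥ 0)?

G(s) has two factors of s in the denominator, so the system is type 2. Treating each term separately:
  • 1: tracked with zero error.
  • 3t: tracked with zero error.
  • 8t^2: e_ss = 16/K_a with K_a=45/22 → 352/45.
Total e_ss = 352/45.

352/45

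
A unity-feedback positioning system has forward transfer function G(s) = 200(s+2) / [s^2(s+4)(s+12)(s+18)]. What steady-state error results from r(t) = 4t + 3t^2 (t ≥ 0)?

Two free integrators in G(s): this is a type 2 system. Treating each term separately:
  • 4t: tracked with zero error.
  • 3t^2: e_ss = 6/K_a with K_a=25/54 → 12.96.
Total e_ss = 12.96.

12.96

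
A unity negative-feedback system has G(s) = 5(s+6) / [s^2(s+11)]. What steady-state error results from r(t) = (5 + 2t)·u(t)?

0

Two free integrators in G(s): this is a type 2 system. By superposition:
  • 5: tracked with zero error.
  • 2t: tracked with zero error.
Total e_ss = 0.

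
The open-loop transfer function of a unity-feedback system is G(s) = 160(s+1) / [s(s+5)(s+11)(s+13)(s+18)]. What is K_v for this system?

16/1287

G(s) has one factor of s in the denominator, so the system is type 1.
K_v = lim_{s→0} s·G(s) = 160·1 / (5·11·13·18) = 16/1287.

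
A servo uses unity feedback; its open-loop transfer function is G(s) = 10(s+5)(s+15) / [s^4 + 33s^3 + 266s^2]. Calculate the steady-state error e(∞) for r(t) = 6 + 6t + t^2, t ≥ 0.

The denominator has no term below 266s^2 — 2 poles at s=0, type 2. Taking each input component in turn:
  • 6: tracked with zero error.
  • 6t: tracked with zero error.
  • t^2: e_ss = 2/K_a with K_a=375/133 → 266/375.
Total e_ss = 266/375.

266/375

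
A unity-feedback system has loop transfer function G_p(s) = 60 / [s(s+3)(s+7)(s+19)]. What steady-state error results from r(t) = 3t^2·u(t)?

infinity

One free integrator in G_p(s): this is a type 1 system.
K_a = lim_{s→0} s^2·G_p(s) = 0; the steady-state error to this parabolic input grows without bound.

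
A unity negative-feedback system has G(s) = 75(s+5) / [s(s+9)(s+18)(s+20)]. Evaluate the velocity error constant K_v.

System type = 1 (one pole at s=0).
K_v = lim_{s→0} s·G(s) = 75·5 / (9·18·20) = 25/216.

25/216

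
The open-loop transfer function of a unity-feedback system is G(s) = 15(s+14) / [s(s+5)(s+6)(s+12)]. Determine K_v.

7/12

One free integrator in G(s): this is a type 1 system.
K_v = lim_{s→0} s·G(s) = 15·14 / (5·6·12) = 7/12.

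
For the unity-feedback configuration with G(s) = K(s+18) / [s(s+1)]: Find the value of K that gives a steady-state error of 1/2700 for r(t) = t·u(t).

150

System type = 1 (one pole at s=0).
K_v = lim_{s→0} s·G(s) = K·18 / (1) = 18·K.
e_ss = 1/K_v = 1/2700 ⇒ K_v = 2700 ⇒ K = 2700/18 = 150.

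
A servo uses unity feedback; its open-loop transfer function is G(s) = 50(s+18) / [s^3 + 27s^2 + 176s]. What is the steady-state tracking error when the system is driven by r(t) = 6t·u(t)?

88/75

Factoring s from the denominator leaves a polynomial with constant term 176, so the system is type 1.
K_v = lim_{s→0} s·G(s) = 50·18 / 176 = 225/44.
e_ss = 6/K_v = 6/(225/44) = 88/75.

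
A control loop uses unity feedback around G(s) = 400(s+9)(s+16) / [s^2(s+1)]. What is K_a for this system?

Two free integrators in G(s): this is a type 2 system.
K_a = lim_{s→0} s^2·G(s) = 400·9·16 / (1) = 57600.

57600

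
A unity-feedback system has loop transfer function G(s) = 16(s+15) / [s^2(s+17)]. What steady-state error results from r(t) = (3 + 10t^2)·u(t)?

The open loop has two poles at the origin → type 2 system. By superposition:
  • 3: tracked with zero error.
  • 10t^2: e_ss = 20/K_a with K_a=240/17 → 17/12.
Total e_ss = 17/12.

17/12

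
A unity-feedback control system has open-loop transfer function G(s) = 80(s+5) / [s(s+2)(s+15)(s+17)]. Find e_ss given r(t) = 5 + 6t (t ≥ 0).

7.65

The open loop has one pole at the origin → type 1 system. By superposition:
  • 5: tracked with zero error.
  • 6t: e_ss = 6/K_v with K_v=40/51 → 7.65.
Total e_ss = 7.65.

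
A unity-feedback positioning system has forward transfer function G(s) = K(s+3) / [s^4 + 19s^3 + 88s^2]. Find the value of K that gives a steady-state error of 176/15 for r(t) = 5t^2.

Lowest-order denominator term is 88s^2, so the open loop has 2 poles at the origin → type 2 system.
K_a = lim_{s→0} s^2·G(s) = K·3 / 88 = (3/88)·K.
e_ss = 10/K_a = 176/15 ⇒ K_a = 75/88 ⇒ K = (75/88)/(3/88) = 25.

25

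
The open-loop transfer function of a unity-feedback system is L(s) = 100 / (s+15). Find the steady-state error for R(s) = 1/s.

3/23

L(s) has no factors of s in the denominator, so the system is type 0.
K_p = lim_{s→0} L(s) = 100 / (15) = 20/3.
e_ss = 1/(1 + K_p) = 1/(23/3) = 3/23.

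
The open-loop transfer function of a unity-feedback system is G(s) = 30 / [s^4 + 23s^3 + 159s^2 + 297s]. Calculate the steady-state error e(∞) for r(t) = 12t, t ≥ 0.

118.8

Lowest-order denominator term is 297s, so the open loop has 1 pole at the origin → type 1 system.
K_v = lim_{s→0} s·G(s) = 30 / 297 = 10/99.
e_ss = 12/K_v = 12/(10/99) = 118.8.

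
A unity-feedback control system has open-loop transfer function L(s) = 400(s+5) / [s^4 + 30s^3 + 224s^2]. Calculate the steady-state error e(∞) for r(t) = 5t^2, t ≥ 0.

Lowest-order denominator term is 224s^2, so the open loop has 2 poles at the origin → type 2 system.
K_a = lim_{s→0} s^2·L(s) = 400·5 / 224 = 125/14.
r(t) = 5t^2 gives R(s) = 10/s^3.
e_ss = 10/K_a = 10/(125/14) = 1.12.

1.12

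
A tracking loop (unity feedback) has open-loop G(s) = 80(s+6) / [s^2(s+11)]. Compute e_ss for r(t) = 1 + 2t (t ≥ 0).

0

G(s) has two factors of s in the denominator, so the system is type 2. Taking each input component in turn:
  • 1: tracked with zero error.
  • 2t: tracked with zero error.
Total e_ss = 0.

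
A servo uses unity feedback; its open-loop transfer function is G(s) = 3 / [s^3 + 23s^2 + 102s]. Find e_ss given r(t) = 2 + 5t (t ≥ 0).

Factoring s from the denominator leaves a polynomial with constant term 102, so the system is type 1. Taking each input component in turn:
  • 2: tracked with zero error.
  • 5t: e_ss = 5/K_v with K_v=1/34 → 170.
Total e_ss = 170.

170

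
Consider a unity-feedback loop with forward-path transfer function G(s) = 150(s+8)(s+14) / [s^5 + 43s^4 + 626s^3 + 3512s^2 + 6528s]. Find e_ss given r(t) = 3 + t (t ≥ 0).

The denominator has no term below 6528s — 1 pole at s=0, type 1. Treating each term separately:
  • 3: tracked with zero error.
  • t: e_ss = 1/K_v with K_v=175/68 → 68/175.
Total e_ss = 68/175.

68/175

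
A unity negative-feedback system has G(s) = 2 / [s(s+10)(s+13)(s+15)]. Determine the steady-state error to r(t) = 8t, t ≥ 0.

7800

G(s) has one factor of s in the denominator, so the system is type 1.
K_v = lim_{s→0} s·G(s) = 2 / (10·13·15) = 1/975.
e_ss = 8/K_v = 8/(1/975) = 7800.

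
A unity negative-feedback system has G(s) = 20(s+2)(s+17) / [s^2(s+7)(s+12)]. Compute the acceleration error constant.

170/21

System type = 2 (two poles at s=0).
K_a = lim_{s→0} s^2·G(s) = 20·2·17 / (7·12) = 170/21.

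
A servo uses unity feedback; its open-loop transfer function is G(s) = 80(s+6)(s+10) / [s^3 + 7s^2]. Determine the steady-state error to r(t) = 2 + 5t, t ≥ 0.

0

Lowest-order denominator term is 7s^2, so the open loop has 2 poles at the origin → type 2 system. By superposition:
  • 2: tracked with zero error.
  • 5t: tracked with zero error.
Total e_ss = 0.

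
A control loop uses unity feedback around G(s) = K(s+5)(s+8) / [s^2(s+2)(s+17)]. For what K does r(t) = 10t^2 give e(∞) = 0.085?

200

G(s) has two factors of s in the denominator, so the system is type 2.
K_a = lim_{s→0} s^2·G(s) = K·5·8 / (2·17) = (20/17)·K.
e_ss = 20/K_a = 0.085 ⇒ K_a = 4000/17 ⇒ K = (4000/17)/(20/17) = 200.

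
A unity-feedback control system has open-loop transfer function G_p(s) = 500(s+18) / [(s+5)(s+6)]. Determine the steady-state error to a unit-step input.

1/301

G_p(s) has no factors of s in the denominator, so the system is type 0.
K_p = lim_{s→0} G_p(s) = 500·18 / (5·6) = 300.
e_ss = 1/(1 + K_p) = 1/301.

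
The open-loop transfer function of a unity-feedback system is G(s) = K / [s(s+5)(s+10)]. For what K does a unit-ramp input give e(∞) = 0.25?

200

G(s) has one factor of s in the denominator, so the system is type 1.
K_v = lim_{s→0} s·G(s) = K / (5·10) = 0.02·K.
e_ss = 1/K_v = 0.25 ⇒ K_v = 4 ⇒ K = 4/0.02 = 200.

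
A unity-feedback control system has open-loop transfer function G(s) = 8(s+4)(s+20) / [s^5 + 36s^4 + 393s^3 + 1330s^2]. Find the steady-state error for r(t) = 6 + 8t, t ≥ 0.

Lowest-order denominator term is 1330s^2, so the open loop has 2 poles at the origin → type 2 system. By superposition:
  • 6: tracked with zero error.
  • 8t: tracked with zero error.
Total e_ss = 0.

0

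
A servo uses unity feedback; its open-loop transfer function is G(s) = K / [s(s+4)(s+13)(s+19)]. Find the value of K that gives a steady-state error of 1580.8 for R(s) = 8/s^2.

System type = 1 (one pole at s=0).
K_v = lim_{s→0} s·G(s) = K / (4·13·19) = (1/988)·K.
e_ss = 8/K_v = 1580.8 ⇒ K_v = 5/988 ⇒ K = (5/988)/(1/988) = 5.

5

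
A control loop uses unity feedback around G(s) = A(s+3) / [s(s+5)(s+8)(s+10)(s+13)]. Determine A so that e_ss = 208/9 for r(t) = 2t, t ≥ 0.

System type = 1 (one pole at s=0).
K_v = lim_{s→0} s·G(s) = A·3 / (5·8·10·13) = (3/5200)·A.
e_ss = 2/K_v = 208/9 ⇒ K_v = 9/104 ⇒ A = (9/104)/(3/5200) = 150.

150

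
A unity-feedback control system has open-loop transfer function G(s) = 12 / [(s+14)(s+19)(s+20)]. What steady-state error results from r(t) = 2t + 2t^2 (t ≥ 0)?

infinity

No free integrators in G(s): this is a type 0 system. Treating each term separately:
  • 2t: a type-0 system cannot track it, e_ss → ∞.
  • 2t^2: a type-0 system cannot track it, e_ss → ∞.
The unbounded component dominates.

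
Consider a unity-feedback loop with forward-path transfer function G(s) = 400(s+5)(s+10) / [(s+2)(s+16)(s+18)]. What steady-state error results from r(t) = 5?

System type = 0 (no poles at s=0).
K_p = lim_{s→0} G(s) = 400·5·10 / (2·16·18) = 625/18.
e_ss = 5/(1 + K_p) = 5/(643/18) = 90/643.

90/643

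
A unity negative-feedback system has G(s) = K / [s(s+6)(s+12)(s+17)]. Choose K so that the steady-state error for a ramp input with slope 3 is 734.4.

5

G(s) has one factor of s in the denominator, so the system is type 1.
K_v = lim_{s→0} s·G(s) = K / (6·12·17) = (1/1224)·K.
e_ss = 3/K_v = 734.4 ⇒ K_v = 5/1224 ⇒ K = (5/1224)/(1/1224) = 5.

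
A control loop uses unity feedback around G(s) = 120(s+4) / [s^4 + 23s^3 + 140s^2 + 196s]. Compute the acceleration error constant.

The denominator has no term below 196s — 1 pole at s=0, type 1.
K_a = lim_{s→0} s^2·G(s) = 0 (the extra factor of s kills the finite limit).

0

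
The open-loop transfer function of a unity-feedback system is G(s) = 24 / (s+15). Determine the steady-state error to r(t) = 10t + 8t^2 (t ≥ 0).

System type = 0 (no poles at s=0). Taking each input component in turn:
  • 10t: a type-0 system cannot track it, e_ss → ∞.
  • 8t^2: a type-0 system cannot track it, e_ss → ∞.
The unbounded component dominates.

infinity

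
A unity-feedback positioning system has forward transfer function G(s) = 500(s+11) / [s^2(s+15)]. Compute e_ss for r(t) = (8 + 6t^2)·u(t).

9/275

The open loop has two poles at the origin → type 2 system. By superposition:
  • 8: tracked with zero error.
  • 6t^2: e_ss = 12/K_a with K_a=1100/3 → 9/275.
Total e_ss = 9/275.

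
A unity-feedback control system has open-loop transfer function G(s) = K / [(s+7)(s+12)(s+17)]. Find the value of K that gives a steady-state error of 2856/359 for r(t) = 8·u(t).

G(s) has no factors of s in the denominator, so the system is type 0.
K_p = lim_{s→0} G(s) = K / (7·12·17) = (1/1428)·K.
e_ss = 8/(1 + K_p) = 2856/359 ⇒ 1 + (1/1428)·K = 359/357 ⇒ K = 8.

8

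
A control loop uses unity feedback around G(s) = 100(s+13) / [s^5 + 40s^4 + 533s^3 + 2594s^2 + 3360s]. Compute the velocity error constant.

65/168

Lowest-order denominator term is 3360s, so the open loop has 1 pole at the origin → type 1 system.
K_v = lim_{s→0} s·G(s) = 100·13 / 3360 = 65/168.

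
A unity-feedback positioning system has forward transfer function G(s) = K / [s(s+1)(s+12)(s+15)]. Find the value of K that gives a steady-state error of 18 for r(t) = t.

10

One free integrator in G(s): this is a type 1 system.
K_v = lim_{s→0} s·G(s) = K / (1·12·15) = (1/180)·K.
e_ss = 1/K_v = 18 ⇒ K_v = 1/18 ⇒ K = (1/18)/(1/180) = 10.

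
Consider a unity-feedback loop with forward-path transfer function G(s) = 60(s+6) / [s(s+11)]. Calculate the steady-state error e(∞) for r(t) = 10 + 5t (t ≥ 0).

11/72

One free integrator in G(s): this is a type 1 system. By superposition:
  • 10: tracked with zero error.
  • 5t: e_ss = 5/K_v with K_v=360/11 → 11/72.
Total e_ss = 11/72.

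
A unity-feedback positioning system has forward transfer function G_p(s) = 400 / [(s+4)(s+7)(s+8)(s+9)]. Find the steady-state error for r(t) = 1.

No free integrators in G_p(s): this is a type 0 system.
K_p = lim_{s→0} G_p(s) = 400 / (4·7·8·9) = 25/126.
e_ss = 1/(1 + K_p) = 1/(151/126) = 126/151.

126/151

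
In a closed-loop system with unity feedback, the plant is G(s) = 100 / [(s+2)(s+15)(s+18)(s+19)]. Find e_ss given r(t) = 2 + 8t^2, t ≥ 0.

infinity

The open loop has no poles at the origin → type 0 system. Treating each term separately:
  • 2: e_ss = 2/(1+K_p) with K_p=5/513 → 513/259.
  • 8t^2: a type-0 system cannot track it, e_ss → ∞.
The unbounded component dominates.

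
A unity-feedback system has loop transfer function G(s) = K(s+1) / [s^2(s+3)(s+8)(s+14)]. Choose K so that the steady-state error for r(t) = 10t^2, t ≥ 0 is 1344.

5

Two free integrators in G(s): this is a type 2 system.
K_a = lim_{s→0} s^2·G(s) = K·1 / (3·8·14) = (1/336)·K.
e_ss = 20/K_a = 1344 ⇒ K_a = 5/336 ⇒ K = (5/336)/(1/336) = 5.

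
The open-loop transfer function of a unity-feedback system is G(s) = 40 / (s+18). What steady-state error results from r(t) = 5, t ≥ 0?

45/29

No free integrators in G(s): this is a type 0 system.
K_p = lim_{s→0} G(s) = 40 / (18) = 20/9.
e_ss = 5/(1 + K_p) = 5/(29/9) = 45/29.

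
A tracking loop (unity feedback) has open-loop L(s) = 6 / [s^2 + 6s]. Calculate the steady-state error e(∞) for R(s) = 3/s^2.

Factoring s from the denominator leaves a polynomial with constant term 6, so the system is type 1.
K_v = lim_{s→0} s·L(s) = 6 / 6 = 1.
e_ss = 3/K_v = 3/1 = 3.

3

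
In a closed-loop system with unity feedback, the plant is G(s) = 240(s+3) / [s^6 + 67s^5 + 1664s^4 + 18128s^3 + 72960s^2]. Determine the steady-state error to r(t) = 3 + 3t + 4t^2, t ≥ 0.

2432/3

Lowest-order denominator term is 72960s^2, so the open loop has 2 poles at the origin → type 2 system. By superposition:
  • 3: tracked with zero error.
  • 3t: tracked with zero error.
  • 4t^2: e_ss = 8/K_a with K_a=3/304 → 2432/3.
Total e_ss = 2432/3.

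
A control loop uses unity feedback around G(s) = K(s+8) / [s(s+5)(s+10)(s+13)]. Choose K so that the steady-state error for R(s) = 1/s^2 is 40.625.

System type = 1 (one pole at s=0).
K_v = lim_{s→0} s·G(s) = K·8 / (5·10·13) = (4/325)·K.
e_ss = 1/K_v = 40.625 ⇒ K_v = 8/325 ⇒ K = (8/325)/(4/325) = 2.

2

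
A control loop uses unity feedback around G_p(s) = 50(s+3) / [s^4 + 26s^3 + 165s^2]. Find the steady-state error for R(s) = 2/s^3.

The denominator has no term below 165s^2 — 2 poles at s=0, type 2.
K_a = lim_{s→0} s^2·G_p(s) = 50·3 / 165 = 10/11.
r(t) = t^2 gives R(s) = 2/s^3.
e_ss = 2/K_a = 2/(10/11) = 2.2.

2.2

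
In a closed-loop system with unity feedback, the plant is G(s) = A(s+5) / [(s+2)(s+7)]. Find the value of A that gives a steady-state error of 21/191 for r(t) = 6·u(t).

150

No free integrators in G(s): this is a type 0 system.
K_p = lim_{s→0} G(s) = A·5 / (2·7) = (5/14)·A.
e_ss = 6/(1 + K_p) = 21/191 ⇒ 1 + (5/14)·A = 382/7 ⇒ A = 150.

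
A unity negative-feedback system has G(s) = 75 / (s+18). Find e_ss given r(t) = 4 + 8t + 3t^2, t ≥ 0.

No free integrators in G(s): this is a type 0 system. Taking each input component in turn:
  • 4: e_ss = 4/(1+K_p) with K_p=25/6 → 24/31.
  • 8t: a type-0 system cannot track it, e_ss → ∞.
  • 3t^2: a type-0 system cannot track it, e_ss → ∞.
The unbounded component dominates.

infinity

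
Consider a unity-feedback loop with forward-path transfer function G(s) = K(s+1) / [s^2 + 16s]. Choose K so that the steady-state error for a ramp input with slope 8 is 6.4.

Factoring s from the denominator leaves a polynomial with constant term 16, so the system is type 1.
K_v = lim_{s→0} s·G(s) = K·1 / 16 = 0.0625·K.
e_ss = 8/K_v = 6.4 ⇒ K_v = 1.25 ⇒ K = 1.25/0.0625 = 20.

20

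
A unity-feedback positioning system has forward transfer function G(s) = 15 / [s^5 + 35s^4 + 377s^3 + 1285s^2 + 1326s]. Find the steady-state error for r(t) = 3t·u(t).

Lowest-order denominator term is 1326s, so the open loop has 1 pole at the origin → type 1 system.
K_v = lim_{s→0} s·G(s) = 15 / 1326 = 5/442.
e_ss = 3/K_v = 3/(5/442) = 265.2.

265.2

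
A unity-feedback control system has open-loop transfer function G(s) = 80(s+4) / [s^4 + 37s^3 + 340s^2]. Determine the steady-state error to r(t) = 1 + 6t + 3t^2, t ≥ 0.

6.375

The denominator has no term below 340s^2 — 2 poles at s=0, type 2. Taking each input component in turn:
  • 1: tracked with zero error.
  • 6t: tracked with zero error.
  • 3t^2: e_ss = 6/K_a with K_a=16/17 → 6.375.
Total e_ss = 6.375.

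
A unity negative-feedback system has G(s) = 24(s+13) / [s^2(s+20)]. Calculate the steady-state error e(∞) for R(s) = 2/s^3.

Two free integrators in G(s): this is a type 2 system.
K_a = lim_{s→0} s^2·G(s) = 24·13 / (20) = 15.6.
r(t) = t^2 gives R(s) = 2/s^3.
e_ss = 2/K_a = 2/15.6 = 5/39.

5/39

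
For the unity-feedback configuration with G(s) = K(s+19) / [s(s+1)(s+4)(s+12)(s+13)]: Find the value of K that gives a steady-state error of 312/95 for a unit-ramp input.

System type = 1 (one pole at s=0).
K_v = lim_{s→0} s·G(s) = K·19 / (1·4·12·13) = (19/624)·K.
e_ss = 1/K_v = 312/95 ⇒ K_v = 95/312 ⇒ K = (95/312)/(19/624) = 10.

10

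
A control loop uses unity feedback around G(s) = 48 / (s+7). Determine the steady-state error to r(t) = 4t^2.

infinity

No free integrators in G(s): this is a type 0 system.
K_a = lim_{s→0} s^2·G(s) = 0; the steady-state error to this parabolic input grows without bound.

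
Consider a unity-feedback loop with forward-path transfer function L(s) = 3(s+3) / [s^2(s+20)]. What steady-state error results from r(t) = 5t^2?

200/9

System type = 2 (two poles at s=0).
K_a = lim_{s→0} s^2·L(s) = 3·3 / (20) = 0.45.
r(t) = 5t^2 gives R(s) = 10/s^3.
e_ss = 10/K_a = 10/0.45 = 200/9.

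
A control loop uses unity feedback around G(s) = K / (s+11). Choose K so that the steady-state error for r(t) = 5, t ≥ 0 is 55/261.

250

System type = 0 (no poles at s=0).
K_p = lim_{s→0} G(s) = K / (11) = (1/11)·K.
e_ss = 5/(1 + K_p) = 55/261 ⇒ 1 + (1/11)·K = 261/11 ⇒ K = 250.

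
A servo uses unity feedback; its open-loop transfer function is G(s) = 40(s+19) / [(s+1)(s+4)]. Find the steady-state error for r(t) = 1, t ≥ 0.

1/191

The open loop has no poles at the origin → type 0 system.
K_p = lim_{s→0} G(s) = 40·19 / (1·4) = 190.
e_ss = 1/(1 + K_p) = 1/191.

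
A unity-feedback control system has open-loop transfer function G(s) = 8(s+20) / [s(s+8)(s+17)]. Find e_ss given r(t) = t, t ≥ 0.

0.85

G(s) has one factor of s in the denominator, so the system is type 1.
K_v = lim_{s→0} s·G(s) = 8·20 / (8·17) = 20/17.
e_ss = 1/K_v = 1/(20/17) = 0.85.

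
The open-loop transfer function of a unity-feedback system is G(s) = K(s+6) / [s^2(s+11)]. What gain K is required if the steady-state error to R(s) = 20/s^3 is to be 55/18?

The open loop has two poles at the origin → type 2 system.
K_a = lim_{s→0} s^2·G(s) = K·6 / (11) = (6/11)·K.
e_ss = 20/K_a = 55/18 ⇒ K_a = 72/11 ⇒ K = (72/11)/(6/11) = 12.

12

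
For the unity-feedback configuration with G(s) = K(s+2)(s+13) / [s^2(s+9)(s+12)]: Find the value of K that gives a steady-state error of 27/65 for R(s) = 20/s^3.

G(s) has two factors of s in the denominator, so the system is type 2.
K_a = lim_{s→0} s^2·G(s) = K·2·13 / (9·12) = (13/54)·K.
e_ss = 20/K_a = 27/65 ⇒ K_a = 1300/27 ⇒ K = (1300/27)/(13/54) = 200.

200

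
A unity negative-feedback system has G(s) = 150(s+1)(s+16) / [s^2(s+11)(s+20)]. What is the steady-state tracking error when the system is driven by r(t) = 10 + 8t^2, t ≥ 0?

The open loop has two poles at the origin → type 2 system. Treating each term separately:
  • 10: tracked with zero error.
  • 8t^2: e_ss = 16/K_a with K_a=120/11 → 22/15.
Total e_ss = 22/15.

22/15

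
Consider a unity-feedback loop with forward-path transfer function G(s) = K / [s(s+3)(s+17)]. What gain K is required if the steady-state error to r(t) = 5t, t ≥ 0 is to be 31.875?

G(s) has one factor of s in the denominator, so the system is type 1.
K_v = lim_{s→0} s·G(s) = K / (3·17) = (1/51)·K.
e_ss = 5/K_v = 31.875 ⇒ K_v = 8/51 ⇒ K = (8/51)/(1/51) = 8.

8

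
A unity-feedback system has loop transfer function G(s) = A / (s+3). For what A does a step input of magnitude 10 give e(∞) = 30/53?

50

The open loop has no poles at the origin → type 0 system.
K_p = lim_{s→0} G(s) = A / (3) = (1/3)·A.
e_ss = 10/(1 + K_p) = 30/53 ⇒ 1 + (1/3)·A = 53/3 ⇒ A = 50.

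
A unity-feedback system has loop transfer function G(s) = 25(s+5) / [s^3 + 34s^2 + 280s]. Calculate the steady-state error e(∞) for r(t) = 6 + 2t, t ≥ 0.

4.48

The denominator has no term below 280s — 1 pole at s=0, type 1. By superposition:
  • 6: tracked with zero error.
  • 2t: e_ss = 2/K_v with K_v=25/56 → 4.48.
Total e_ss = 4.48.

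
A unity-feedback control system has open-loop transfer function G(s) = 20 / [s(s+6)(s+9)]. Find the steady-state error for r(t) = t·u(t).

The open loop has one pole at the origin → type 1 system.
K_v = lim_{s→0} s·G(s) = 20 / (6·9) = 10/27.
e_ss = 1/K_v = 1/(10/27) = 2.7.

2.7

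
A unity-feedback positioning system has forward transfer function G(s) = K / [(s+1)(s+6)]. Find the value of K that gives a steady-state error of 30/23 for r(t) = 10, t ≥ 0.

The open loop has no poles at the origin → type 0 system.
K_p = lim_{s→0} G(s) = K / (1·6) = (1/6)·K.
e_ss = 10/(1 + K_p) = 30/23 ⇒ 1 + (1/6)·K = 23/3 ⇒ K = 40.

40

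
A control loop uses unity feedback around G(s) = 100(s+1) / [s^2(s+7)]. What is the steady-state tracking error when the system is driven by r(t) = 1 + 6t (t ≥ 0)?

0

The open loop has two poles at the origin → type 2 system. Taking each input component in turn:
  • 1: tracked with zero error.
  • 6t: tracked with zero error.
Total e_ss = 0.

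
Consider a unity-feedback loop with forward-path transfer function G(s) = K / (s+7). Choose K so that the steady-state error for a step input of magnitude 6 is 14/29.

80

G(s) has no factors of s in the denominator, so the system is type 0.
K_p = lim_{s→0} G(s) = K / (7) = (1/7)·K.
e_ss = 6/(1 + K_p) = 14/29 ⇒ 1 + (1/7)·K = 87/7 ⇒ K = 80.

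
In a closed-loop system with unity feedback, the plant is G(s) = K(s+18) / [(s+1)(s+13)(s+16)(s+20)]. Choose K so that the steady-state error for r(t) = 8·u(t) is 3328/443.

15

System type = 0 (no poles at s=0).
K_p = lim_{s→0} G(s) = K·18 / (1·13·16·20) = (9/2080)·K.
e_ss = 8/(1 + K_p) = 3328/443 ⇒ 1 + (9/2080)·K = 443/416 ⇒ K = 15.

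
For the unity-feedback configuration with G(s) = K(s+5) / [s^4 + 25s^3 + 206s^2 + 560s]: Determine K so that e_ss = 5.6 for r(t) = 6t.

120

Factoring s from the denominator leaves a polynomial with constant term 560, so the system is type 1.
K_v = lim_{s→0} s·G(s) = K·5 / 560 = (1/112)·K.
e_ss = 6/K_v = 5.6 ⇒ K_v = 15/14 ⇒ K = (15/14)/(1/112) = 120.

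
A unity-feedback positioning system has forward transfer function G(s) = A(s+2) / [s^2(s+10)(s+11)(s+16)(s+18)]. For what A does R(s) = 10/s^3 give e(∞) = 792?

G(s) has two factors of s in the denominator, so the system is type 2.
K_a = lim_{s→0} s^2·G(s) = A·2 / (10·11·16·18) = (1/15840)·A.
e_ss = 10/K_a = 792 ⇒ K_a = 5/396 ⇒ A = (5/396)/(1/15840) = 200.

200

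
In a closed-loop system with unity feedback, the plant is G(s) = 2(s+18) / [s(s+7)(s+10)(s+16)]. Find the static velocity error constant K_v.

9/280

G(s) has one factor of s in the denominator, so the system is type 1.
K_v = lim_{s→0} s·G(s) = 2·18 / (7·10·16) = 9/280.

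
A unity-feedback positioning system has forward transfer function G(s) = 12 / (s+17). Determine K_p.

12/17

No free integrators in G(s): this is a type 0 system.
K_p = lim_{s→0} G(s) = 12 / (17) = 12/17.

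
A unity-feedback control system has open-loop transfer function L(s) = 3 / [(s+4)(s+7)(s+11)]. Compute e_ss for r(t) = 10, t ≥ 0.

No free integrators in L(s): this is a type 0 system.
K_p = lim_{s→0} L(s) = 3 / (4·7·11) = 3/308.
e_ss = 10/(1 + K_p) = 10/(311/308) = 3080/311.

3080/311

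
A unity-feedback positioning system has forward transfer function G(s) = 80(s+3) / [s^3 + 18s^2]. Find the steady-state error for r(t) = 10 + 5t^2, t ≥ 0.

Factoring s^2 from the denominator leaves a polynomial with constant term 18, so the system is type 2. Taking each input component in turn:
  • 10: tracked with zero error.
  • 5t^2: e_ss = 10/K_a with K_a=40/3 → 0.75.
Total e_ss = 0.75.

0.75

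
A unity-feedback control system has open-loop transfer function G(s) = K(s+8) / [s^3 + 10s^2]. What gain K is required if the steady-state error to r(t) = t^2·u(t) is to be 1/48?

The denominator has no term below 10s^2 — 2 poles at s=0, type 2.
K_a = lim_{s→0} s^2·G(s) = K·8 / 10 = 0.8·K.
e_ss = 2/K_a = 1/48 ⇒ K_a = 96 ⇒ K = 96/0.8 = 120.

120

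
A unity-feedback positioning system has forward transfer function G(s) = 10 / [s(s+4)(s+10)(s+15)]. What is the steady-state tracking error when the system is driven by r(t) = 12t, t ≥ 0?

720

System type = 1 (one pole at s=0).
K_v = lim_{s→0} s·G(s) = 10 / (4·10·15) = 1/60.
e_ss = 12/K_v = 12/(1/60) = 720.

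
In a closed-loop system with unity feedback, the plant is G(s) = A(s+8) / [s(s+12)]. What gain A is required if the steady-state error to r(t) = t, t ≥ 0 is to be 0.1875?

G(s) has one factor of s in the denominator, so the system is type 1.
K_v = lim_{s→0} s·G(s) = A·8 / (12) = (2/3)·A.
e_ss = 1/K_v = 0.1875 ⇒ K_v = 16/3 ⇒ A = (16/3)/(2/3) = 8.

8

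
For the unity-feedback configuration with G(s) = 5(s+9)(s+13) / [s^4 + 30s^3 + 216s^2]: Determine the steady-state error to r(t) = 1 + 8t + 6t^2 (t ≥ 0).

The denominator has no term below 216s^2 — 2 poles at s=0, type 2. Treating each term separately:
  • 1: tracked with zero error.
  • 8t: tracked with zero error.
  • 6t^2: e_ss = 12/K_a with K_a=65/24 → 288/65.
Total e_ss = 288/65.

288/65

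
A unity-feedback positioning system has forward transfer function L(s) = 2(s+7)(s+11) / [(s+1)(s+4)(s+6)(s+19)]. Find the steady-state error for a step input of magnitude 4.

912/305

The open loop has no poles at the origin → type 0 system.
K_p = lim_{s→0} L(s) = 2·7·11 / (1·4·6·19) = 77/228.
e_ss = 4/(1 + K_p) = 4/(305/228) = 912/305.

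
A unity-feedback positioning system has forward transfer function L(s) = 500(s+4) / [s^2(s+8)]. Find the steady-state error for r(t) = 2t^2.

0.016

System type = 2 (two poles at s=0).
K_a = lim_{s→0} s^2·L(s) = 500·4 / (8) = 250.
r(t) = 2t^2 gives R(s) = 4/s^3.
e_ss = 4/K_a = 4/250 = 0.016.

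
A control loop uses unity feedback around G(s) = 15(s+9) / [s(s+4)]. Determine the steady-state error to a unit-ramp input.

4/135

The open loop has one pole at the origin → type 1 system.
K_v = lim_{s→0} s·G(s) = 15·9 / (4) = 33.75.
e_ss = 1/K_v = 1/33.75 = 4/135.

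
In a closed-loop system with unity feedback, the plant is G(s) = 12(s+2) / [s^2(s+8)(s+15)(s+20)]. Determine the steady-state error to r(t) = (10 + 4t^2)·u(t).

800

Two free integrators in G(s): this is a type 2 system. Treating each term separately:
  • 10: tracked with zero error.
  • 4t^2: e_ss = 8/K_a with K_a=0.01 → 800.
Total e_ss = 800.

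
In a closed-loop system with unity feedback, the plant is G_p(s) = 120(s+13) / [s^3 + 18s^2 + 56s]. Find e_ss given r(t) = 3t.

Factoring s from the denominator leaves a polynomial with constant term 56, so the system is type 1.
K_v = lim_{s→0} s·G_p(s) = 120·13 / 56 = 195/7.
e_ss = 3/K_v = 3/(195/7) = 7/65.

7/65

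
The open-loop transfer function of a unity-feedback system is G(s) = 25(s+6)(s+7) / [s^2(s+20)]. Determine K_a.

52.5

G(s) has two factors of s in the denominator, so the system is type 2.
K_a = lim_{s→0} s^2·G(s) = 25·6·7 / (20) = 52.5.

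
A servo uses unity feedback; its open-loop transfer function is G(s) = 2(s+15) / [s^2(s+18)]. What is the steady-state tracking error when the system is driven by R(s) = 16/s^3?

The open loop has two poles at the origin → type 2 system.
K_a = lim_{s→0} s^2·G(s) = 2·15 / (18) = 5/3.
r(t) = 8t^2 gives R(s) = 16/s^3.
e_ss = 16/K_a = 16/(5/3) = 9.6.

9.6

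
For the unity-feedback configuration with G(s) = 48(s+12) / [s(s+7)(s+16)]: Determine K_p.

K_p = lim_{s→0} G(s); with 1 pole at the origin the limit diverges, so K_p = ∞.

infinity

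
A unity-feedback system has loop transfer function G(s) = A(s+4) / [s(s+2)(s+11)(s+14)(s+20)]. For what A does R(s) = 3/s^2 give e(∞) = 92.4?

The open loop has one pole at the origin → type 1 system.
K_v = lim_{s→0} s·G(s) = A·4 / (2·11·14·20) = (1/1540)·A.
e_ss = 3/K_v = 92.4 ⇒ K_v = 5/154 ⇒ A = (5/154)/(1/1540) = 50.

50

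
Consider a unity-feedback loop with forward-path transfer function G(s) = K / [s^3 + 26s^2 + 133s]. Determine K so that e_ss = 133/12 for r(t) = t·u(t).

12

Factoring s from the denominator leaves a polynomial with constant term 133, so the system is type 1.
K_v = lim_{s→0} s·G(s) = K / 133 = (1/133)·K.
e_ss = 1/K_v = 133/12 ⇒ K_v = 12/133 ⇒ K = (12/133)/(1/133) = 12.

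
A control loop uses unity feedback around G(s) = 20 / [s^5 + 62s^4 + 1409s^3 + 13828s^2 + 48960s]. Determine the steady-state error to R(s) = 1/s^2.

Factoring s from the denominator leaves a polynomial with constant term 48960, so the system is type 1.
K_v = lim_{s→0} s·G(s) = 20 / 48960 = 1/2448.
e_ss = 1/K_v = 1/(1/2448) = 2448.

2448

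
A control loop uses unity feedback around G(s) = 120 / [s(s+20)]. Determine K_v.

The open loop has one pole at the origin → type 1 system.
K_v = lim_{s→0} s·G(s) = 120 / (20) = 6.

6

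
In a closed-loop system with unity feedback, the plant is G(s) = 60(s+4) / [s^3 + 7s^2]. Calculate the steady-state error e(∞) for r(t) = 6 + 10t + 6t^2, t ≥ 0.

The denominator has no term below 7s^2 — 2 poles at s=0, type 2. By superposition:
  • 6: tracked with zero error.
  • 10t: tracked with zero error.
  • 6t^2: e_ss = 12/K_a with K_a=240/7 → 0.35.
Total e_ss = 0.35.

0.35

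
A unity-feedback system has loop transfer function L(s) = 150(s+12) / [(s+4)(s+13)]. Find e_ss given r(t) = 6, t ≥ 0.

System type = 0 (no poles at s=0).
K_p = lim_{s→0} L(s) = 150·12 / (4·13) = 450/13.
e_ss = 6/(1 + K_p) = 6/(463/13) = 78/463.

78/463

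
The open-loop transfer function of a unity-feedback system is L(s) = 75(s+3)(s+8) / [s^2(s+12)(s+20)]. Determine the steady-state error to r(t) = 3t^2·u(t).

0.8

The open loop has two poles at the origin → type 2 system.
K_a = lim_{s→0} s^2·L(s) = 75·3·8 / (12·20) = 7.5.
r(t) = 3t^2 gives R(s) = 6/s^3.
e_ss = 6/K_a = 6/7.5 = 0.8.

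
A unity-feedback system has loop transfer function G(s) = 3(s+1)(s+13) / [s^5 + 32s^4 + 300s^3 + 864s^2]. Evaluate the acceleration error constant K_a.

Lowest-order denominator term is 864s^2, so the open loop has 2 poles at the origin → type 2 system.
K_a = lim_{s→0} s^2·G(s) = 3·1·13 / 864 = 13/288.

13/288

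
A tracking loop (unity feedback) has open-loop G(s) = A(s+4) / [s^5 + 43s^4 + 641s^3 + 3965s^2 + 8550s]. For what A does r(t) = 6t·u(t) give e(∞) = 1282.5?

10

Lowest-order denominator term is 8550s, so the open loop has 1 pole at the origin → type 1 system.
K_v = lim_{s→0} s·G(s) = A·4 / 8550 = (2/4275)·A.
e_ss = 6/K_v = 1282.5 ⇒ K_v = 4/855 ⇒ A = (4/855)/(2/4275) = 10.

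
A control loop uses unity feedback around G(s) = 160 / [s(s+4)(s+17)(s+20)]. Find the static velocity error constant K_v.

2/17

The open loop has one pole at the origin → type 1 system.
K_v = lim_{s→0} s·G(s) = 160 / (4·17·20) = 2/17.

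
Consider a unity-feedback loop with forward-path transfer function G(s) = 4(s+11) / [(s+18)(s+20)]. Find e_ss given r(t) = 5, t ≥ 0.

450/101

System type = 0 (no poles at s=0).
K_p = lim_{s→0} G(s) = 4·11 / (18·20) = 11/90.
e_ss = 5/(1 + K_p) = 5/(101/90) = 450/101.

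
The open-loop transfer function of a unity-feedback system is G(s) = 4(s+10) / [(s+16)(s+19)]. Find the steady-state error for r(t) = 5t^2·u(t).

System type = 0 (no poles at s=0).
K_a = lim_{s→0} s^2·G(s) = 0; the steady-state error to this parabolic input grows without bound.

infinity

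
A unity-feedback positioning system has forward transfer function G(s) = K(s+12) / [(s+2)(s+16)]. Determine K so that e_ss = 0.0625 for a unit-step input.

40

No free integrators in G(s): this is a type 0 system.
K_p = lim_{s→0} G(s) = K·12 / (2·16) = 0.375·K.
e_ss = 1/(1 + K_p) = 0.0625 ⇒ 1 + 0.375·K = 16 ⇒ K = 40.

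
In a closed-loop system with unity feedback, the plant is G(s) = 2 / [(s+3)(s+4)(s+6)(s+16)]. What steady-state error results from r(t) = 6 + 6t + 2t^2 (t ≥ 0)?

The open loop has no poles at the origin → type 0 system. By superposition:
  • 6: e_ss = 6/(1+K_p) with K_p=1/576 → 3456/577.
  • 6t: a type-0 system cannot track it, e_ss → ∞.
  • 2t^2: a type-0 system cannot track it, e_ss → ∞.
The unbounded component dominates.

infinity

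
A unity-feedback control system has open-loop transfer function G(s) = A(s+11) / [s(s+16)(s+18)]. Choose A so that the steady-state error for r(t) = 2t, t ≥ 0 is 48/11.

G(s) has one factor of s in the denominator, so the system is type 1.
K_v = lim_{s→0} s·G(s) = A·11 / (16·18) = (11/288)·A.
e_ss = 2/K_v = 48/11 ⇒ K_v = 11/24 ⇒ A = (11/24)/(11/288) = 12.

12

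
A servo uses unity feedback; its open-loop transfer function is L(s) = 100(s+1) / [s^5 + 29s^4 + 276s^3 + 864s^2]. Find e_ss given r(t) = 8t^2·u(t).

138.24

Factoring s^2 from the denominator leaves a polynomial with constant term 864, so the system is type 2.
K_a = lim_{s→0} s^2·L(s) = 100·1 / 864 = 25/216.
r(t) = 8t^2 gives R(s) = 16/s^3.
e_ss = 16/K_a = 16/(25/216) = 138.24.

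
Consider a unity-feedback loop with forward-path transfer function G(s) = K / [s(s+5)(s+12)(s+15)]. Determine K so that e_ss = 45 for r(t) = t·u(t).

The open loop has one pole at the origin → type 1 system.
K_v = lim_{s→0} s·G(s) = K / (5·12·15) = (1/900)·K.
e_ss = 1/K_v = 45 ⇒ K_v = 1/45 ⇒ K = (1/45)/(1/900) = 20.

20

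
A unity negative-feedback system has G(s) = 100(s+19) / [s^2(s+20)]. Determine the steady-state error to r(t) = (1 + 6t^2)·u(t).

The open loop has two poles at the origin → type 2 system. Taking each input component in turn:
  • 1: tracked with zero error.
  • 6t^2: e_ss = 12/K_a with K_a=95 → 12/95.
Total e_ss = 12/95.

12/95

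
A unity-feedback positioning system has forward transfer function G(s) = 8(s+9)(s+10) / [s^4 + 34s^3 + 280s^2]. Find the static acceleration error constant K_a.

Factoring s^2 from the denominator leaves a polynomial with constant term 280, so the system is type 2.
K_a = lim_{s→0} s^2·G(s) = 8·9·10 / 280 = 18/7.

18/7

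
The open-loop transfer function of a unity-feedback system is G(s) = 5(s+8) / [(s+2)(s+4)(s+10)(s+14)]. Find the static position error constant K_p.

System type = 0 (no poles at s=0).
K_p = lim_{s→0} G(s) = 5·8 / (2·4·10·14) = 1/28.

1/28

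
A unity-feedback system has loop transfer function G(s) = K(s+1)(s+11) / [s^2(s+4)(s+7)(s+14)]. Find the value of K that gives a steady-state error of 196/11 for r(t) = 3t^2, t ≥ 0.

12

System type = 2 (two poles at s=0).
K_a = lim_{s→0} s^2·G(s) = K·1·11 / (4·7·14) = (11/392)·K.
e_ss = 6/K_a = 196/11 ⇒ K_a = 33/98 ⇒ K = (33/98)/(11/392) = 12.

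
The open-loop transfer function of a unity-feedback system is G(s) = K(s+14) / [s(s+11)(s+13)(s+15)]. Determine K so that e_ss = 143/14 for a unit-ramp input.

15

G(s) has one factor of s in the denominator, so the system is type 1.
K_v = lim_{s→0} s·G(s) = K·14 / (11·13·15) = (14/2145)·K.
e_ss = 1/K_v = 143/14 ⇒ K_v = 14/143 ⇒ K = (14/143)/(14/2145) = 15.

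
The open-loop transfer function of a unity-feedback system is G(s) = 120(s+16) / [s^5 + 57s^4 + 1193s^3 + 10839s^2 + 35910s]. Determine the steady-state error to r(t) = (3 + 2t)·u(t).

1197/32

Lowest-order denominator term is 35910s, so the open loop has 1 pole at the origin → type 1 system. By superposition:
  • 3: tracked with zero error.
  • 2t: e_ss = 2/K_v with K_v=64/1197 → 1197/32.
Total e_ss = 1197/32.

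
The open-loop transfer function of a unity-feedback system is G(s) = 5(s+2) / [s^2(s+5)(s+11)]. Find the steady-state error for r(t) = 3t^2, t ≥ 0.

System type = 2 (two poles at s=0).
K_a = lim_{s→0} s^2·G(s) = 5·2 / (5·11) = 2/11.
r(t) = 3t^2 gives R(s) = 6/s^3.
e_ss = 6/K_a = 6/(2/11) = 33.

33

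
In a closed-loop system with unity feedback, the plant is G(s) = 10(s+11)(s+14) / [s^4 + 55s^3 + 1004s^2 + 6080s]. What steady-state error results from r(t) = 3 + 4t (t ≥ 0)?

The denominator has no term below 6080s — 1 pole at s=0, type 1. Taking each input component in turn:
  • 3: tracked with zero error.
  • 4t: e_ss = 4/K_v with K_v=77/304 → 1216/77.
Total e_ss = 1216/77.

1216/77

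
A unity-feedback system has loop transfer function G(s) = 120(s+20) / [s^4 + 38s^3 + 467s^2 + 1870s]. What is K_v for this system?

Factoring s from the denominator leaves a polynomial with constant term 1870, so the system is type 1.
K_v = lim_{s→0} s·G(s) = 120·20 / 1870 = 240/187.

240/187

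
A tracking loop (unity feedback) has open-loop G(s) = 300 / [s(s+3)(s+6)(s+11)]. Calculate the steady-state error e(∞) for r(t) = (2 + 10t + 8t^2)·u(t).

G(s) has one factor of s in the denominator, so the system is type 1. By superposition:
  • 2: tracked with zero error.
  • 10t: e_ss = 10/K_v with K_v=50/33 → 6.6.
  • 8t^2: a type-1 system cannot track it, e_ss → ∞.
The unbounded component dominates.

infinity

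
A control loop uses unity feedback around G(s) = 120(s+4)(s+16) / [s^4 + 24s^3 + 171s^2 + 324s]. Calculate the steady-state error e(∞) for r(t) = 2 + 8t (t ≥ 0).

Factoring s from the denominator leaves a polynomial with constant term 324, so the system is type 1. Taking each input component in turn:
  • 2: tracked with zero error.
  • 8t: e_ss = 8/K_v with K_v=640/27 → 0.3375.
Total e_ss = 0.3375.

0.3375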